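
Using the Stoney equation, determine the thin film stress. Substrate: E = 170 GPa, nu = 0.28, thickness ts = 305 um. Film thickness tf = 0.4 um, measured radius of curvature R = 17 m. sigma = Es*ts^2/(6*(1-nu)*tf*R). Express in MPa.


Step 1: Compute numerator: Es * ts^2 = 170 * 305^2 = 15814250 (GPa*um^2)
Step 2: Compute denominator (R in um): 6*(1-nu)*tf*R = 6*0.72*0.4*17e6 = 29376000.0 (um^2)
Step 3: sigma (GPa) = 15814250 / 29376000.0 = 5.38339e-01 GPa
Step 4: Convert to MPa (x1000): sigma = 538.3 MPa


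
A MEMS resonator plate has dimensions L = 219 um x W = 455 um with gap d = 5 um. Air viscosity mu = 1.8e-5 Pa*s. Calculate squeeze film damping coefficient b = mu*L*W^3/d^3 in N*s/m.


Step 1: Convert to SI.
L = 219e-6 m, W = 455e-6 m, d = 5e-6 m
Step 2: W^3 = (455e-6)^3 = 9.42e-11 m^3
Step 3: d^3 = (5e-6)^3 = 1.25e-16 m^3
Step 4: b = 1.8e-5 * 219e-6 * 9.42e-11 / 1.25e-16
b = 2.97e-03 N*s/m


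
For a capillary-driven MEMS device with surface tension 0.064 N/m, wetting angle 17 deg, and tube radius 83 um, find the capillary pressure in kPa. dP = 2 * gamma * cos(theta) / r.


Step 1: cos(17 deg) = 0.9563
Step 2: Convert r to m: r = 83e-6 m
Step 3: dP = 2 * 0.064 * 0.9563 / 83e-6 = 1474.8 Pa
Step 4: Convert Pa to kPa (divide by 1000).
dP = 1.47 kPa


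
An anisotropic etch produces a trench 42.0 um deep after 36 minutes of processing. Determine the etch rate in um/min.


Step 1: Etch rate = depth / time
Step 2: rate = 42.0 / 36
rate = 1.167 um/min


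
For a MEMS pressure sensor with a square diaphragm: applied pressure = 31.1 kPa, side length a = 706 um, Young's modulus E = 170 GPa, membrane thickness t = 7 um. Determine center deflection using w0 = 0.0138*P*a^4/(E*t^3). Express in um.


Step 1: Convert pressure to compatible units (E is in GPa, so P in GPa).
P = 31.1 kPa = 31.1e-6 GPa
Step 2: Compute numerator: 0.0138 * P * a^4.
a^4 = 706^4 = 248438446096
numerator = 0.0138 * 31.1e-6 * 248438446096 = 1.066248e+05
Step 3: Compute denominator: E * t^3 = 170 * 7^3 = 58310
Step 4: w0 = numerator / denominator = 1.066248e+05 / 58310 = 1.8286 um


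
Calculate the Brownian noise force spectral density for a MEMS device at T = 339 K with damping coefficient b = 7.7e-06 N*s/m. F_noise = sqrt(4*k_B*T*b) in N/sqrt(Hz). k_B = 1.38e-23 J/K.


Step 1: Compute 4 * k_B * T * b
= 4 * 1.38e-23 * 339 * 7.7e-06
= 1.4409e-25 N^2/Hz
Step 2: F_noise = sqrt(1.4409e-25)
F_noise = 3.80e-13 N/sqrt(Hz)


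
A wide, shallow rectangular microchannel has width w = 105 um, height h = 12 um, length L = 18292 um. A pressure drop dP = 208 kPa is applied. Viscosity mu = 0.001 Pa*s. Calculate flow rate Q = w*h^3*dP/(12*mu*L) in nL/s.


Step 1: Convert all dimensions to SI (meters).
w = 105e-6 m, h = 12e-6 m, L = 18292e-6 m, dP = 208e3 Pa
Step 2: Q = w * h^3 * dP / (12 * mu * L)
Q = 105e-6 * (12e-6)^3 * 208e3 / (12 * 0.001 * 18292e-6) = 1.719309e-10 m^3/s
Step 3: Convert Q from m^3/s to nL/s (1 m^3 = 1e12 nL, so multiply by 1e12).
Q = 171.931 nL/s


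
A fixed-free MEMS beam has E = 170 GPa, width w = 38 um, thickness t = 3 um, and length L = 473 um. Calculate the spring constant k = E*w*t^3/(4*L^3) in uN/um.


Step 1: Convert E to consistent units (1 GPa = 1000 uN/um^2).
E = 170 GPa = 170000 uN/um^2
Step 2: Compute t^3 = 3^3 = 27
Step 3: Compute L^3 = 473^3 = 105823817
Step 4: k = 170000 * 38 * 27 / (4 * 105823817)
k = 0.4121 uN/um


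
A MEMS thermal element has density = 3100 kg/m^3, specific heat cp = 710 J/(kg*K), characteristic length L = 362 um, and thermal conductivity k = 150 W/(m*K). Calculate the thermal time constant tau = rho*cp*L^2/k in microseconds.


Step 1: Convert L to m: L = 362e-6 m
Step 2: L^2 = (362e-6)^2 = 1.31044e-07 m^2
Step 3: tau = 3100 * 710 * 1.31044e-07 / 150 = 1.92285229e-03 s
Step 4: Convert to microseconds (multiply by 1e6).
tau = 1922.852 us


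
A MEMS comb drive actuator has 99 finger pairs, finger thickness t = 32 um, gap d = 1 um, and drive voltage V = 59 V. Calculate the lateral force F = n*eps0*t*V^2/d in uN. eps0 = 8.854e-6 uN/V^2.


Step 1: Parameters: n=99, eps0=8.854e-6 uN/V^2, t=32 um, V=59 V, d=1 um
Step 2: V^2 = 3481
Step 3: F = 99 * 8.854e-6 * 32 * 3481 / 1
F = 97.64 uN


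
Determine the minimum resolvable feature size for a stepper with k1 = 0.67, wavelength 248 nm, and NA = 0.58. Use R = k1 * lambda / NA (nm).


Step 1: Identify values: k1 = 0.67, lambda = 248 nm, NA = 0.58
Step 2: R = k1 * lambda / NA
R = 0.67 * 248 / 0.58
R = 286.5 nm


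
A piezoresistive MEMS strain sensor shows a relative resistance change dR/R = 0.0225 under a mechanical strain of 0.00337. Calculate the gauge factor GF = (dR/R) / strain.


Step 1: Identify values.
dR/R = 0.0225, strain = 0.00337
Step 2: GF = (dR/R) / strain = 0.0225 / 0.00337
GF = 6.7


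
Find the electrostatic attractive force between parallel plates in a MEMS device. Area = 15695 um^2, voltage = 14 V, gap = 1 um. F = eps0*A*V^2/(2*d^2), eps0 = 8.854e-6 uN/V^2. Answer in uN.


Step 1: Identify parameters.
eps0 = 8.854e-6 uN/V^2, A = 15695 um^2, V = 14 V, d = 1 um
Step 2: Compute V^2 = 14^2 = 196
Step 3: Compute d^2 = 1^2 = 1
Step 4: F = 0.5 * 8.854e-6 * 15695 * 196 / 1
F = 13.618 uN


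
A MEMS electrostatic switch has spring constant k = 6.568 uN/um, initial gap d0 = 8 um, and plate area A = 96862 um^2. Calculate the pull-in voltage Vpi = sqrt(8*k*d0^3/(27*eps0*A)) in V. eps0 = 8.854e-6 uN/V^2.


Step 1: Compute numerator: 8 * k * d0^3 = 8 * 6.568 * 8^3 = 26902.528
Step 2: Compute denominator: 27 * eps0 * A = 27 * 8.854e-6 * 96862 = 23.155636
Step 3: Vpi = sqrt(26902.528 / 23.155636)
Vpi = 34.09 V


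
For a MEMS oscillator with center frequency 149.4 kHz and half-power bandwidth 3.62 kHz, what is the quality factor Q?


Step 1: Q = f0 / bandwidth
Step 2: Q = 149.4 / 3.62
Q = 41.3


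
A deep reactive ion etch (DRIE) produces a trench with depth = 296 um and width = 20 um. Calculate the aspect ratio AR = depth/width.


Step 1: AR = depth / width
Step 2: AR = 296 / 20
AR = 14.8


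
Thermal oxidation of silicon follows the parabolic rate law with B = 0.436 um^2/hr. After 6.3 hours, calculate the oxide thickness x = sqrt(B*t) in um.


Step 1: Compute B*t = 0.436 * 6.3 = 2.7468
Step 2: x = sqrt(2.7468)
x = 1.657 um


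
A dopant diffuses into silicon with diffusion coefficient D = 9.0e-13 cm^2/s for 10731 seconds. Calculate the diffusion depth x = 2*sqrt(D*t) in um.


Step 1: Compute D*t = 9.0e-13 * 10731 = 9.6579e-09 cm^2
Step 2: sqrt(D*t) = 9.82746e-05 cm
Step 3: x = 2 * 9.82746e-05 cm = 1.965492e-04 cm
Step 4: Convert to um (1 cm = 1e4 um): x = 1.965 um


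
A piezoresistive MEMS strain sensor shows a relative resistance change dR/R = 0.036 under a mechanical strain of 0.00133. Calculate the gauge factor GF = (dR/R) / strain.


Step 1: Identify values.
dR/R = 0.036, strain = 0.00133
Step 2: GF = (dR/R) / strain = 0.036 / 0.00133
GF = 27.1


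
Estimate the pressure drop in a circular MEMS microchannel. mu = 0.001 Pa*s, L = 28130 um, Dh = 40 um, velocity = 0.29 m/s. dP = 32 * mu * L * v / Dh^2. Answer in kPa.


Step 1: Convert to SI: L = 28130e-6 m, Dh = 40e-6 m
Step 2: dP = 32 * 0.001 * 28130e-6 * 0.29 / (40e-6)^2
Step 3: dP = 163154.00 Pa
Step 4: Convert to kPa: dP = 163.15 kPa


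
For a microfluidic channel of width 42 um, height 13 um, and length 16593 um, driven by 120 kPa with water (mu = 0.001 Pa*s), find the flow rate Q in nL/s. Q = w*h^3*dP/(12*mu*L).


Step 1: Convert all dimensions to SI (meters).
w = 42e-6 m, h = 13e-6 m, L = 16593e-6 m, dP = 120e3 Pa
Step 2: Q = w * h^3 * dP / (12 * mu * L)
Q = 42e-6 * (13e-6)^3 * 120e3 / (12 * 0.001 * 16593e-6) = 5.56102e-11 m^3/s
Step 3: Convert Q from m^3/s to nL/s (1 m^3 = 1e12 nL, so multiply by 1e12).
Q = 55.61 nL/s


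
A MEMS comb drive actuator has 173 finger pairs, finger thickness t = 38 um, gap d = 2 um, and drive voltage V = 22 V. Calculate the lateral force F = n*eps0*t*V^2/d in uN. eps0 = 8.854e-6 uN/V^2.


Step 1: Parameters: n=173, eps0=8.854e-6 uN/V^2, t=38 um, V=22 V, d=2 um
Step 2: V^2 = 484
Step 3: F = 173 * 8.854e-6 * 38 * 484 / 2
F = 14.086 uN


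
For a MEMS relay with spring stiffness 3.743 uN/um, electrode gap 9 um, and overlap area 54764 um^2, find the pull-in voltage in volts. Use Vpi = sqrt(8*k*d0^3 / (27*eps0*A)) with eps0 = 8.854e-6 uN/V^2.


Step 1: Compute numerator: 8 * k * d0^3 = 8 * 3.743 * 9^3 = 21829.176
Step 2: Compute denominator: 27 * eps0 * A = 27 * 8.854e-6 * 54764 = 13.091772
Step 3: Vpi = sqrt(21829.176 / 13.091772)
Vpi = 40.83 V


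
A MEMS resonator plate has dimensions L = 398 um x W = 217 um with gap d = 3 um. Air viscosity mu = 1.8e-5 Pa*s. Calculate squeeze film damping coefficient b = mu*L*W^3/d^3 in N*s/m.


Step 1: Convert to SI.
L = 398e-6 m, W = 217e-6 m, d = 3e-6 m
Step 2: W^3 = (217e-6)^3 = 1.02e-11 m^3
Step 3: d^3 = (3e-6)^3 = 2.70e-17 m^3
Step 4: b = 1.8e-5 * 398e-6 * 1.02e-11 / 2.70e-17
b = 2.71e-03 N*s/m


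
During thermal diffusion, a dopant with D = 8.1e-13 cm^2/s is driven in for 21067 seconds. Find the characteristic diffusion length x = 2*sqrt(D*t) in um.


Step 1: Compute D*t = 8.1e-13 * 21067 = 1.706427e-08 cm^2
Step 2: sqrt(D*t) = 1.3063e-04 cm
Step 3: x = 2 * 1.3063e-04 cm = 2.6126e-04 cm
Step 4: Convert to um (1 cm = 1e4 um): x = 2.613 um


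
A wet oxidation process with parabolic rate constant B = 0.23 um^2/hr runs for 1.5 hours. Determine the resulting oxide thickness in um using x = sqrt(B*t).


Step 1: Compute B*t = 0.23 * 1.5 = 0.345
Step 2: x = sqrt(0.345)
x = 0.587 um


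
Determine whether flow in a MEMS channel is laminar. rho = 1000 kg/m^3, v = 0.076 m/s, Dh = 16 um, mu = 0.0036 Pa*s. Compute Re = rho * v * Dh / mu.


Step 1: Convert Dh to meters: Dh = 16e-6 m
Step 2: Re = rho * v * Dh / mu
Re = 1000 * 0.076 * 16e-6 / 0.0036
Re = 0.338
Since Re = 0.338 is below ~2300, the flow is laminar.


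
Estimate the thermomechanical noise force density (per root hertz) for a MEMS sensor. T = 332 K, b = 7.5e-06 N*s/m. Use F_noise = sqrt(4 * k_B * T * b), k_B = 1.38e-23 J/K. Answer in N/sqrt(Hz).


Step 1: Compute 4 * k_B * T * b
= 4 * 1.38e-23 * 332 * 7.5e-06
= 1.3745e-25 N^2/Hz
Step 2: F_noise = sqrt(1.3745e-25)
F_noise = 3.71e-13 N/sqrt(Hz)


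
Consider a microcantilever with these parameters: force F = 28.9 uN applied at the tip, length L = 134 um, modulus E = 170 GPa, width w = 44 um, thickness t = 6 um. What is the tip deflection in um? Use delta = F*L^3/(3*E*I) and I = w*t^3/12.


Step 1: Calculate the second moment of area.
I = w * t^3 / 12 = 44 * 6^3 / 12 = 792.0 um^4
Step 2: Convert E to consistent units (1 GPa = 1000 uN/um^2).
E = 170 GPa = 170000 uN/um^2
Step 3: Calculate tip deflection.
delta = F * L^3 / (3 * E * I)
delta = 28.9 * 134^3 / (3 * 170000 * 792.0)
delta = 0.1722 um


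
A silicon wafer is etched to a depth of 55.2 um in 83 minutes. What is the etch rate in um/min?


Step 1: Etch rate = depth / time
Step 2: rate = 55.2 / 83
rate = 0.665 um/min


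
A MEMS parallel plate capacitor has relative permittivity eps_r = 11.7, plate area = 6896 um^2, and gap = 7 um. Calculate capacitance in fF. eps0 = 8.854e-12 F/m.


Step 1: Convert area to m^2: A = 6896e-12 m^2
Step 2: Convert gap to m: d = 7e-6 m
Step 3: C = eps0 * eps_r * A / d
C = 8.854e-12 * 11.7 * 6896e-12 / 7e-6
Step 4: Convert to fF (multiply by 1e15).
C = 102.05 fF


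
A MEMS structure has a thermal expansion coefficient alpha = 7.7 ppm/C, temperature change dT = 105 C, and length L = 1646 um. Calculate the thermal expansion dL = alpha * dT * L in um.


Step 1: Convert CTE: alpha = 7.7 ppm/C = 7.7e-6 /C
Step 2: dL = 7.7e-6 * 105 * 1646
dL = 1.3308 um


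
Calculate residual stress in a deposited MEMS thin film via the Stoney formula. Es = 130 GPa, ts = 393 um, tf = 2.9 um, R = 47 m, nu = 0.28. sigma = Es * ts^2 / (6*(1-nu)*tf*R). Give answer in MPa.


Step 1: Compute numerator: Es * ts^2 = 130 * 393^2 = 20078370 (GPa*um^2)
Step 2: Compute denominator (R in um): 6*(1-nu)*tf*R = 6*0.72*2.9*47e6 = 588816000.0 (um^2)
Step 3: sigma (GPa) = 20078370 / 588816000.0 = 3.41e-02 GPa
Step 4: Convert to MPa (x1000): sigma = 34.1 MPa


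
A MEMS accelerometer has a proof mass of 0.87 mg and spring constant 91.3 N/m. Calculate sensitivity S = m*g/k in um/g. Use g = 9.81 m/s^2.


Step 1: Convert mass: m = 0.87 mg = 8.70e-07 kg
Step 2: S = m * g / k = 8.70e-07 * 9.81 / 91.3
Step 3: S = 9.35e-08 m/g
Step 4: Convert to um/g: S = 0.093 um/g


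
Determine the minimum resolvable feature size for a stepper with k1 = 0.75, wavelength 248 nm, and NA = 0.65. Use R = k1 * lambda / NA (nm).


Step 1: Identify values: k1 = 0.75, lambda = 248 nm, NA = 0.65
Step 2: R = k1 * lambda / NA
R = 0.75 * 248 / 0.65
R = 286.2 nm


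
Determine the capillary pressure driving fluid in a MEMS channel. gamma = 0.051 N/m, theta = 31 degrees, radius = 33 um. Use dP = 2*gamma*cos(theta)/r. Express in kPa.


Step 1: cos(31 deg) = 0.8572
Step 2: Convert r to m: r = 33e-6 m
Step 3: dP = 2 * 0.051 * 0.8572 / 33e-6 = 2649.5 Pa
Step 4: Convert Pa to kPa (divide by 1000).
dP = 2.65 kPa


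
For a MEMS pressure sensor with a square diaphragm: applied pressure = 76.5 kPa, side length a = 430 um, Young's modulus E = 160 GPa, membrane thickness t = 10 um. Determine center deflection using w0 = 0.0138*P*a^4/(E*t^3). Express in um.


Step 1: Convert pressure to compatible units (E is in GPa, so P in GPa).
P = 76.5 kPa = 76.5e-6 GPa
Step 2: Compute numerator: 0.0138 * P * a^4.
a^4 = 430^4 = 34188010000
numerator = 0.0138 * 76.5e-6 * 34188010000 = 3.60923e+04
Step 3: Compute denominator: E * t^3 = 160 * 10^3 = 160000
Step 4: w0 = numerator / denominator = 3.60923e+04 / 160000 = 0.2256 um


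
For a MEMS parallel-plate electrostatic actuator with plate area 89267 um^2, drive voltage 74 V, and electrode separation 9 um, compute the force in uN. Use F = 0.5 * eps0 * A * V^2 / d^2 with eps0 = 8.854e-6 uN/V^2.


Step 1: Identify parameters.
eps0 = 8.854e-6 uN/V^2, A = 89267 um^2, V = 74 V, d = 9 um
Step 2: Compute V^2 = 74^2 = 5476
Step 3: Compute d^2 = 9^2 = 81
Step 4: F = 0.5 * 8.854e-6 * 89267 * 5476 / 81
F = 26.716 uN


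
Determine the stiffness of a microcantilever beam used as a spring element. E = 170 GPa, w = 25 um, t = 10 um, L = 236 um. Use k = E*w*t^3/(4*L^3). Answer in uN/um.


Step 1: Convert E to consistent units (1 GPa = 1000 uN/um^2).
E = 170 GPa = 170000 uN/um^2
Step 2: Compute t^3 = 10^3 = 1000
Step 3: Compute L^3 = 236^3 = 13144256
Step 4: k = 170000 * 25 * 1000 / (4 * 13144256)
k = 80.8338 uN/um


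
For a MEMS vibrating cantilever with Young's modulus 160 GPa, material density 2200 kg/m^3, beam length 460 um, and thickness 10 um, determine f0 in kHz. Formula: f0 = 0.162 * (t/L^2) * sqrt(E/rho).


Step 1: Convert units to SI.
t_SI = 10e-6 m, L_SI = 460e-6 m
Step 2: Calculate sqrt(E/rho).
sqrt(160e9 / 2200) = 8528.03 m/s
Step 3: Compute f0.
f0 = 0.162 * 10e-6 / (460e-6)^2 * 8528.03 = 65290.2 Hz = 65.29 kHz


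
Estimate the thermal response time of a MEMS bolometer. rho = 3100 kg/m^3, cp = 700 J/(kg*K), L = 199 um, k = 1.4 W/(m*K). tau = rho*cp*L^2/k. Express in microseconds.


Step 1: Convert L to m: L = 199e-6 m
Step 2: L^2 = (199e-6)^2 = 3.9601e-08 m^2
Step 3: tau = 3100 * 700 * 3.9601e-08 / 1.4 = 6.138155e-02 s
Step 4: Convert to microseconds (multiply by 1e6).
tau = 61381.55 us


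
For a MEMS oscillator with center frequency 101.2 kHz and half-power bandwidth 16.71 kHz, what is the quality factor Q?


Step 1: Q = f0 / bandwidth
Step 2: Q = 101.2 / 16.71
Q = 6.1


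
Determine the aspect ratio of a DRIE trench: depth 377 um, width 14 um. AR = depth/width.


Step 1: AR = depth / width
Step 2: AR = 377 / 14
AR = 26.9


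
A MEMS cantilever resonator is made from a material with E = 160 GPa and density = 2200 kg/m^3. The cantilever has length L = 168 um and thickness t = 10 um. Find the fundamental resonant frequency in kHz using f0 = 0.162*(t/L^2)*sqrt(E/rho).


Step 1: Convert units to SI.
t_SI = 10e-6 m, L_SI = 168e-6 m
Step 2: Calculate sqrt(E/rho).
sqrt(160e9 / 2200) = 8528.03 m/s
Step 3: Compute f0.
f0 = 0.162 * 10e-6 / (168e-6)^2 * 8528.03 = 489491.5 Hz = 489.49 kHz


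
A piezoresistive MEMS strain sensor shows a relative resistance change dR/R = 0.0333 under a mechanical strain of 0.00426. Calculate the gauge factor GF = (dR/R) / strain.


Step 1: Identify values.
dR/R = 0.0333, strain = 0.00426
Step 2: GF = (dR/R) / strain = 0.0333 / 0.00426
GF = 7.8


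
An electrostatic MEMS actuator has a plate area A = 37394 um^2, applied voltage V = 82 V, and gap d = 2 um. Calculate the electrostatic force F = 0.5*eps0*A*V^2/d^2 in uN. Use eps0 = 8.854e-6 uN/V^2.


Step 1: Identify parameters.
eps0 = 8.854e-6 uN/V^2, A = 37394 um^2, V = 82 V, d = 2 um
Step 2: Compute V^2 = 82^2 = 6724
Step 3: Compute d^2 = 2^2 = 4
Step 4: F = 0.5 * 8.854e-6 * 37394 * 6724 / 4
F = 278.278 uN


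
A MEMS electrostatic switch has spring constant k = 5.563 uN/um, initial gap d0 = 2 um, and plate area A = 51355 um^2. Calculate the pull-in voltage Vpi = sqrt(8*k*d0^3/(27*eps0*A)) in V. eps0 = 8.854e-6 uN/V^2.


Step 1: Compute numerator: 8 * k * d0^3 = 8 * 5.563 * 2^3 = 356.032
Step 2: Compute denominator: 27 * eps0 * A = 27 * 8.854e-6 * 51355 = 12.276824
Step 3: Vpi = sqrt(356.032 / 12.276824)
Vpi = 5.39 V


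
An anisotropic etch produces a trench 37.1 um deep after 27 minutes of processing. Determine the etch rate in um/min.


Step 1: Etch rate = depth / time
Step 2: rate = 37.1 / 27
rate = 1.374 um/min


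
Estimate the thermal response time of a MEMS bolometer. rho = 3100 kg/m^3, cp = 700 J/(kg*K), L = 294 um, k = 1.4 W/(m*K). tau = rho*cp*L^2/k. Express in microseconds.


Step 1: Convert L to m: L = 294e-6 m
Step 2: L^2 = (294e-6)^2 = 8.6436e-08 m^2
Step 3: tau = 3100 * 700 * 8.6436e-08 / 1.4 = 1.339758e-01 s
Step 4: Convert to microseconds (multiply by 1e6).
tau = 133975.8 us


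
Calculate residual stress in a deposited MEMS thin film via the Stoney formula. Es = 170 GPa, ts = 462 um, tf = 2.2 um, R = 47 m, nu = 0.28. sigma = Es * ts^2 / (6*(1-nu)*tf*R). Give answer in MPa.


Step 1: Compute numerator: Es * ts^2 = 170 * 462^2 = 36285480 (GPa*um^2)
Step 2: Compute denominator (R in um): 6*(1-nu)*tf*R = 6*0.72*2.2*47e6 = 446688000.0 (um^2)
Step 3: sigma (GPa) = 36285480 / 446688000.0 = 8.1232e-02 GPa
Step 4: Convert to MPa (x1000): sigma = 81.2 MPa


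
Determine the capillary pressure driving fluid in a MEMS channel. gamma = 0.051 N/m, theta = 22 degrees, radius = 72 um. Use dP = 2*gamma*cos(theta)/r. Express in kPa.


Step 1: cos(22 deg) = 0.9272
Step 2: Convert r to m: r = 72e-6 m
Step 3: dP = 2 * 0.051 * 0.9272 / 72e-6 = 1313.5 Pa
Step 4: Convert Pa to kPa (divide by 1000).
dP = 1.31 kPa


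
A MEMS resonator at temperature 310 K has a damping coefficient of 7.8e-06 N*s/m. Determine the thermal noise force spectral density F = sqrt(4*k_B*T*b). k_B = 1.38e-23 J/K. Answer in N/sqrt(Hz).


Step 1: Compute 4 * k_B * T * b
= 4 * 1.38e-23 * 310 * 7.8e-06
= 1.3347e-25 N^2/Hz
Step 2: F_noise = sqrt(1.3347e-25)
F_noise = 3.65e-13 N/sqrt(Hz)


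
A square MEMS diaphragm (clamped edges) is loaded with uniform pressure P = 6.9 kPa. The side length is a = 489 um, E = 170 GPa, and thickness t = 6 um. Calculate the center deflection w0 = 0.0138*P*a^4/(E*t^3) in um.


Step 1: Convert pressure to compatible units (E is in GPa, so P in GPa).
P = 6.9 kPa = 6.9e-6 GPa
Step 2: Compute numerator: 0.0138 * P * a^4.
a^4 = 489^4 = 57178852641
numerator = 0.0138 * 6.9e-6 * 57178852641 = 5.44457e+03
Step 3: Compute denominator: E * t^3 = 170 * 6^3 = 36720
Step 4: w0 = numerator / denominator = 5.44457e+03 / 36720 = 0.1483 um


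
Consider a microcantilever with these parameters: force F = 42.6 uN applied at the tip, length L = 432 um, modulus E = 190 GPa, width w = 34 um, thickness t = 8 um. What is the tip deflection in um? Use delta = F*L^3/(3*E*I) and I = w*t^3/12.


Step 1: Calculate the second moment of area.
I = w * t^3 / 12 = 34 * 8^3 / 12 = 1450.6667 um^4
Step 2: Convert E to consistent units (1 GPa = 1000 uN/um^2).
E = 190 GPa = 190000 uN/um^2
Step 3: Calculate tip deflection.
delta = F * L^3 / (3 * E * I)
delta = 42.6 * 432^3 / (3 * 190000 * 1450.6667)
delta = 4.1535 um


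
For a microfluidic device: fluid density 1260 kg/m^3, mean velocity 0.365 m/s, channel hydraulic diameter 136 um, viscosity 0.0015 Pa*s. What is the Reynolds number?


Step 1: Convert Dh to meters: Dh = 136e-6 m
Step 2: Re = rho * v * Dh / mu
Re = 1260 * 0.365 * 136e-6 / 0.0015
Re = 41.698


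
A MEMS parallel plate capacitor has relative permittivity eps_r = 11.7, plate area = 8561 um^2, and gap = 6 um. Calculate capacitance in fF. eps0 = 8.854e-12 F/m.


Step 1: Convert area to m^2: A = 8561e-12 m^2
Step 2: Convert gap to m: d = 6e-6 m
Step 3: C = eps0 * eps_r * A / d
C = 8.854e-12 * 11.7 * 8561e-12 / 6e-6
Step 4: Convert to fF (multiply by 1e15).
C = 147.81 fF


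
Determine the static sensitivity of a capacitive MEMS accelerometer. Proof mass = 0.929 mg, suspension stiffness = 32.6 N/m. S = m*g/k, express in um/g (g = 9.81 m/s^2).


Step 1: Convert mass: m = 0.929 mg = 9.29e-07 kg
Step 2: S = m * g / k = 9.29e-07 * 9.81 / 32.6
Step 3: S = 2.80e-07 m/g
Step 4: Convert to um/g: S = 0.28 um/g


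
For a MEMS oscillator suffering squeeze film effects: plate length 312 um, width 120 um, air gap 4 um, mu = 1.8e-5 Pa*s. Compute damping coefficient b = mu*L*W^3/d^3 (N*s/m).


Step 1: Convert to SI.
L = 312e-6 m, W = 120e-6 m, d = 4e-6 m
Step 2: W^3 = (120e-6)^3 = 1.73e-12 m^3
Step 3: d^3 = (4e-6)^3 = 6.40e-17 m^3
Step 4: b = 1.8e-5 * 312e-6 * 1.73e-12 / 6.40e-17
b = 1.52e-04 N*s/m


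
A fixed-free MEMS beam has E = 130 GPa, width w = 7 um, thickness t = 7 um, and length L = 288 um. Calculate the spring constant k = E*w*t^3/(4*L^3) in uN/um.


Step 1: Convert E to consistent units (1 GPa = 1000 uN/um^2).
E = 130 GPa = 130000 uN/um^2
Step 2: Compute t^3 = 7^3 = 343
Step 3: Compute L^3 = 288^3 = 23887872
Step 4: k = 130000 * 7 * 343 / (4 * 23887872)
k = 3.2666 uN/um


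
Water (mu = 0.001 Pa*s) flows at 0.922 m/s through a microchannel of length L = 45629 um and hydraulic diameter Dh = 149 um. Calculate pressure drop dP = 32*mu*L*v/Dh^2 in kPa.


Step 1: Convert to SI: L = 45629e-6 m, Dh = 149e-6 m
Step 2: dP = 32 * 0.001 * 45629e-6 * 0.922 / (149e-6)^2
Step 3: dP = 60638.62 Pa
Step 4: Convert to kPa: dP = 60.64 kPa


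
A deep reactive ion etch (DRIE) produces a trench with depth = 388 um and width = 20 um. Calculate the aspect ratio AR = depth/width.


Step 1: AR = depth / width
Step 2: AR = 388 / 20
AR = 19.4


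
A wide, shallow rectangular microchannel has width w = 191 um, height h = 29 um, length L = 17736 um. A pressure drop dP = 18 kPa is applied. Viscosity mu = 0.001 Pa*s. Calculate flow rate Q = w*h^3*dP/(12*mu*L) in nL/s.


Step 1: Convert all dimensions to SI (meters).
w = 191e-6 m, h = 29e-6 m, L = 17736e-6 m, dP = 18e3 Pa
Step 2: Q = w * h^3 * dP / (12 * mu * L)
Q = 191e-6 * (29e-6)^3 * 18e3 / (12 * 0.001 * 17736e-6) = 3.939698e-10 m^3/s
Step 3: Convert Q from m^3/s to nL/s (1 m^3 = 1e12 nL, so multiply by 1e12).
Q = 393.97 nL/s


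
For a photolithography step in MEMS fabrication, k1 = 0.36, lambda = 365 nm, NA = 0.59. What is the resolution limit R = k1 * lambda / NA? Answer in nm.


Step 1: Identify values: k1 = 0.36, lambda = 365 nm, NA = 0.59
Step 2: R = k1 * lambda / NA
R = 0.36 * 365 / 0.59
R = 222.7 nm


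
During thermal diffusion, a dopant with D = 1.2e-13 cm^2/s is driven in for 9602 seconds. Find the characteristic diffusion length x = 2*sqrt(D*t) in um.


Step 1: Compute D*t = 1.2e-13 * 9602 = 1.15224e-09 cm^2
Step 2: sqrt(D*t) = 3.3945e-05 cm
Step 3: x = 2 * 3.3945e-05 cm = 6.789e-05 cm
Step 4: Convert to um (1 cm = 1e4 um): x = 0.679 um


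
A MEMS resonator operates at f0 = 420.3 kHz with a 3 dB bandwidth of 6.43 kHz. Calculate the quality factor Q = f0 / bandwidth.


Step 1: Q = f0 / bandwidth
Step 2: Q = 420.3 / 6.43
Q = 65.4


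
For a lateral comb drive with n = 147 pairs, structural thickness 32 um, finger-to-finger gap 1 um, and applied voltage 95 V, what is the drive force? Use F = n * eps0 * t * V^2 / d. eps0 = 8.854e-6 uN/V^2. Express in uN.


Step 1: Parameters: n=147, eps0=8.854e-6 uN/V^2, t=32 um, V=95 V, d=1 um
Step 2: V^2 = 9025
Step 3: F = 147 * 8.854e-6 * 32 * 9025 / 1
F = 375.884 uN


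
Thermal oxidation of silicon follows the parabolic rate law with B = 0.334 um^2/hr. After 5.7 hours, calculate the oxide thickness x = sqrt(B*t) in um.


Step 1: Compute B*t = 0.334 * 5.7 = 1.9038
Step 2: x = sqrt(1.9038)
x = 1.38 um


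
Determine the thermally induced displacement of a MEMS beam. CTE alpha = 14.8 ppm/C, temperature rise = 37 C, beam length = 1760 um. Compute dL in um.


Step 1: Convert CTE: alpha = 14.8 ppm/C = 14.8e-6 /C
Step 2: dL = 14.8e-6 * 37 * 1760
dL = 0.9638 um


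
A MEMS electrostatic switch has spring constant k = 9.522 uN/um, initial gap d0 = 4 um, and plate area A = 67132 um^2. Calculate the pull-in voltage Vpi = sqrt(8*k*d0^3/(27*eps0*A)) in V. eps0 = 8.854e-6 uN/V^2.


Step 1: Compute numerator: 8 * k * d0^3 = 8 * 9.522 * 4^3 = 4875.264
Step 2: Compute denominator: 27 * eps0 * A = 27 * 8.854e-6 * 67132 = 16.048442
Step 3: Vpi = sqrt(4875.264 / 16.048442)
Vpi = 17.43 V


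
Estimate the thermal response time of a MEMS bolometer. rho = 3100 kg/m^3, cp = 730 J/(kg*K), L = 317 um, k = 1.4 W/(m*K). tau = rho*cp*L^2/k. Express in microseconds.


Step 1: Convert L to m: L = 317e-6 m
Step 2: L^2 = (317e-6)^2 = 1.00489e-07 m^2
Step 3: tau = 3100 * 730 * 1.00489e-07 / 1.4 = 1.6243329071e-01 s
Step 4: Convert to microseconds (multiply by 1e6).
tau = 162433.291 us


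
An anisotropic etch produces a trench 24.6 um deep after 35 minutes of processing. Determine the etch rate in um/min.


Step 1: Etch rate = depth / time
Step 2: rate = 24.6 / 35
rate = 0.703 um/min


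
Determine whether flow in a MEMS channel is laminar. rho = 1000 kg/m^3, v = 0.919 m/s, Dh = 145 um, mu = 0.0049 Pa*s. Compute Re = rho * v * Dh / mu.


Step 1: Convert Dh to meters: Dh = 145e-6 m
Step 2: Re = rho * v * Dh / mu
Re = 1000 * 0.919 * 145e-6 / 0.0049
Re = 27.195
Since Re = 27.195 is below ~2300, the flow is laminar.


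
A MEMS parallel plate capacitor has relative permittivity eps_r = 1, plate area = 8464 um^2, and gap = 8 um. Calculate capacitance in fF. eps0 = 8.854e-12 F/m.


Step 1: Convert area to m^2: A = 8464e-12 m^2
Step 2: Convert gap to m: d = 8e-6 m
Step 3: C = eps0 * eps_r * A / d
C = 8.854e-12 * 1 * 8464e-12 / 8e-6
Step 4: Convert to fF (multiply by 1e15).
C = 9.37 fF


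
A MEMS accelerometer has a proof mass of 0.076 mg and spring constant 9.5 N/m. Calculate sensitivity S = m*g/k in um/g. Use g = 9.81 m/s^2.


Step 1: Convert mass: m = 0.076 mg = 7.60e-08 kg
Step 2: S = m * g / k = 7.60e-08 * 9.81 / 9.5
Step 3: S = 7.85e-08 m/g
Step 4: Convert to um/g: S = 0.078 um/g


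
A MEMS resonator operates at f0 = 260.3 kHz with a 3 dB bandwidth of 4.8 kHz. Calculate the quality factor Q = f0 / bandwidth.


Step 1: Q = f0 / bandwidth
Step 2: Q = 260.3 / 4.8
Q = 54.2


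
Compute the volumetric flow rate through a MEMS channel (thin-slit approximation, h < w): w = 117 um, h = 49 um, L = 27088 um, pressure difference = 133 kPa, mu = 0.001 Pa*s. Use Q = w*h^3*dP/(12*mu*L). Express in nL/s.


Step 1: Convert all dimensions to SI (meters).
w = 117e-6 m, h = 49e-6 m, L = 27088e-6 m, dP = 133e3 Pa
Step 2: Q = w * h^3 * dP / (12 * mu * L)
Q = 117e-6 * (49e-6)^3 * 133e3 / (12 * 0.001 * 27088e-6) = 5.63206367e-09 m^3/s
Step 3: Convert Q from m^3/s to nL/s (1 m^3 = 1e12 nL, so multiply by 1e12).
Q = 5632.064 nL/s


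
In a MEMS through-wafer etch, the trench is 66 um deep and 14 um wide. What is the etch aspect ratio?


Step 1: AR = depth / width
Step 2: AR = 66 / 14
AR = 4.7


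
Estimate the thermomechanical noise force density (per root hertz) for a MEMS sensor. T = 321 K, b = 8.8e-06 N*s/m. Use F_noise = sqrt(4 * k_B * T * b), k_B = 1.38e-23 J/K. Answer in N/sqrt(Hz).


Step 1: Compute 4 * k_B * T * b
= 4 * 1.38e-23 * 321 * 8.8e-06
= 1.5593e-25 N^2/Hz
Step 2: F_noise = sqrt(1.5593e-25)
F_noise = 3.95e-13 N/sqrt(Hz)


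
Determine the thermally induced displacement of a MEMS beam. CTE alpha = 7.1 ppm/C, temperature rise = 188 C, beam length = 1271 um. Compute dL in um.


Step 1: Convert CTE: alpha = 7.1 ppm/C = 7.1e-6 /C
Step 2: dL = 7.1e-6 * 188 * 1271
dL = 1.6965 um


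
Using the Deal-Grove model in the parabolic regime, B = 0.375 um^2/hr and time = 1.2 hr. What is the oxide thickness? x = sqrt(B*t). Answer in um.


Step 1: Compute B*t = 0.375 * 1.2 = 0.45
Step 2: x = sqrt(0.45)
x = 0.671 um


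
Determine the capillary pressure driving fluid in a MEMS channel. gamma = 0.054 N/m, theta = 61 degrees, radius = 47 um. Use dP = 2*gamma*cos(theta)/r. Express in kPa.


Step 1: cos(61 deg) = 0.4848
Step 2: Convert r to m: r = 47e-6 m
Step 3: dP = 2 * 0.054 * 0.4848 / 47e-6 = 1114.0 Pa
Step 4: Convert Pa to kPa (divide by 1000).
dP = 1.11 kPa


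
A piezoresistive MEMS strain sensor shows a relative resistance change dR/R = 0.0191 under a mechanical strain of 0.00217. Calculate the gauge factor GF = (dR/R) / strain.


Step 1: Identify values.
dR/R = 0.0191, strain = 0.00217
Step 2: GF = (dR/R) / strain = 0.0191 / 0.00217
GF = 8.8


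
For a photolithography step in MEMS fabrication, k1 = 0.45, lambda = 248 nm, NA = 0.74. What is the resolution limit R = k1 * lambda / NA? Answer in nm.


Step 1: Identify values: k1 = 0.45, lambda = 248 nm, NA = 0.74
Step 2: R = k1 * lambda / NA
R = 0.45 * 248 / 0.74
R = 150.8 nm


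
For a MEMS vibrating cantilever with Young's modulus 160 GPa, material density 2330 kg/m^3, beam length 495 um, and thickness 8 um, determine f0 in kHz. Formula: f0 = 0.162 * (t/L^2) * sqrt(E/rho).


Step 1: Convert units to SI.
t_SI = 8e-6 m, L_SI = 495e-6 m
Step 2: Calculate sqrt(E/rho).
sqrt(160e9 / 2330) = 8286.71 m/s
Step 3: Compute f0.
f0 = 0.162 * 8e-6 / (495e-6)^2 * 8286.71 = 43830.5 Hz = 43.83 kHz


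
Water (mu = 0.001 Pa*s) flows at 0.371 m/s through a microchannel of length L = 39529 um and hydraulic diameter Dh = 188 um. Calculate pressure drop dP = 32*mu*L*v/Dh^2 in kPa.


Step 1: Convert to SI: L = 39529e-6 m, Dh = 188e-6 m
Step 2: dP = 32 * 0.001 * 39529e-6 * 0.371 / (188e-6)^2
Step 3: dP = 13277.74 Pa
Step 4: Convert to kPa: dP = 13.28 kPa


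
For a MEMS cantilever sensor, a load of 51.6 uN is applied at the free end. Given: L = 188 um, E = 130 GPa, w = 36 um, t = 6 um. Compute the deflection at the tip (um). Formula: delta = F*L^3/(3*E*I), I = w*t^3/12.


Step 1: Calculate the second moment of area.
I = w * t^3 / 12 = 36 * 6^3 / 12 = 648.0 um^4
Step 2: Convert E to consistent units (1 GPa = 1000 uN/um^2).
E = 130 GPa = 130000 uN/um^2
Step 3: Calculate tip deflection.
delta = F * L^3 / (3 * E * I)
delta = 51.6 * 188^3 / (3 * 130000 * 648.0)
delta = 1.3567 um


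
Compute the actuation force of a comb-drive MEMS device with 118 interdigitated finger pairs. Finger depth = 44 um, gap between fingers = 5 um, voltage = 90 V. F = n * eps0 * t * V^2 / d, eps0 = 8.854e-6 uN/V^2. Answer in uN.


Step 1: Parameters: n=118, eps0=8.854e-6 uN/V^2, t=44 um, V=90 V, d=5 um
Step 2: V^2 = 8100
Step 3: F = 118 * 8.854e-6 * 44 * 8100 / 5
F = 74.471 uN


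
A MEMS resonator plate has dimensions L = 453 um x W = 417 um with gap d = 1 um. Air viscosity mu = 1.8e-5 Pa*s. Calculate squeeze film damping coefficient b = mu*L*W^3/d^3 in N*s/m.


Step 1: Convert to SI.
L = 453e-6 m, W = 417e-6 m, d = 1e-6 m
Step 2: W^3 = (417e-6)^3 = 7.25e-11 m^3
Step 3: d^3 = (1e-6)^3 = 1.00e-18 m^3
Step 4: b = 1.8e-5 * 453e-6 * 7.25e-11 / 1.00e-18
b = 5.91e-01 N*s/m


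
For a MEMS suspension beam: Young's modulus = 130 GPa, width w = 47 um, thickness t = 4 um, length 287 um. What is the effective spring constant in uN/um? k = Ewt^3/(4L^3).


Step 1: Convert E to consistent units (1 GPa = 1000 uN/um^2).
E = 130 GPa = 130000 uN/um^2
Step 2: Compute t^3 = 4^3 = 64
Step 3: Compute L^3 = 287^3 = 23639903
Step 4: k = 130000 * 47 * 64 / (4 * 23639903)
k = 4.1354 uN/um


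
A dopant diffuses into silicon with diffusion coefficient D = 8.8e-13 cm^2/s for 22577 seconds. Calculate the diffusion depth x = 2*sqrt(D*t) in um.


Step 1: Compute D*t = 8.8e-13 * 22577 = 1.986776e-08 cm^2
Step 2: sqrt(D*t) = 1.40953e-04 cm
Step 3: x = 2 * 1.40953e-04 cm = 2.81906e-04 cm
Step 4: Convert to um (1 cm = 1e4 um): x = 2.819 um


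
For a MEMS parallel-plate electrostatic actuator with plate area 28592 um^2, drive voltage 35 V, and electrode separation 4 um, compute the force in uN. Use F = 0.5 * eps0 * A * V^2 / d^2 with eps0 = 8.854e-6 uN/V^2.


Step 1: Identify parameters.
eps0 = 8.854e-6 uN/V^2, A = 28592 um^2, V = 35 V, d = 4 um
Step 2: Compute V^2 = 35^2 = 1225
Step 3: Compute d^2 = 4^2 = 16
Step 4: F = 0.5 * 8.854e-6 * 28592 * 1225 / 16
F = 9.691 uN


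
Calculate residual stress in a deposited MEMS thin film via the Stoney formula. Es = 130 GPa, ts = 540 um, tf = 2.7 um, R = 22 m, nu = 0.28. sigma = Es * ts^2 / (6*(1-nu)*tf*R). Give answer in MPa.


Step 1: Compute numerator: Es * ts^2 = 130 * 540^2 = 37908000 (GPa*um^2)
Step 2: Compute denominator (R in um): 6*(1-nu)*tf*R = 6*0.72*2.7*22e6 = 256608000.0 (um^2)
Step 3: sigma (GPa) = 37908000 / 256608000.0 = 1.47727e-01 GPa
Step 4: Convert to MPa (x1000): sigma = 147.7 MPa


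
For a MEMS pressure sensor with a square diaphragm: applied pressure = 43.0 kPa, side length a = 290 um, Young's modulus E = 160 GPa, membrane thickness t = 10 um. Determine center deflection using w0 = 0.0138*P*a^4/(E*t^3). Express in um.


Step 1: Convert pressure to compatible units (E is in GPa, so P in GPa).
P = 43.0 kPa = 43.0e-6 GPa
Step 2: Compute numerator: 0.0138 * P * a^4.
a^4 = 290^4 = 7072810000
numerator = 0.0138 * 43.0e-6 * 7072810000 = 4.197e+03
Step 3: Compute denominator: E * t^3 = 160 * 10^3 = 160000
Step 4: w0 = numerator / denominator = 4.197e+03 / 160000 = 0.0262 um


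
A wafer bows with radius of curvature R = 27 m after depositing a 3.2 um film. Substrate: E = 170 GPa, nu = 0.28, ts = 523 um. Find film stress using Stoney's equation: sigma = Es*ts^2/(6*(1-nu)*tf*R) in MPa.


Step 1: Compute numerator: Es * ts^2 = 170 * 523^2 = 46499930 (GPa*um^2)
Step 2: Compute denominator (R in um): 6*(1-nu)*tf*R = 6*0.72*3.2*27e6 = 373248000.0 (um^2)
Step 3: sigma (GPa) = 46499930 / 373248000.0 = 1.24582e-01 GPa
Step 4: Convert to MPa (x1000): sigma = 124.6 MPa


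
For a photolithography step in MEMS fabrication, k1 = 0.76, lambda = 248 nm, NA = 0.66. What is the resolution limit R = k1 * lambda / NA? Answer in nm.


Step 1: Identify values: k1 = 0.76, lambda = 248 nm, NA = 0.66
Step 2: R = k1 * lambda / NA
R = 0.76 * 248 / 0.66
R = 285.6 nm


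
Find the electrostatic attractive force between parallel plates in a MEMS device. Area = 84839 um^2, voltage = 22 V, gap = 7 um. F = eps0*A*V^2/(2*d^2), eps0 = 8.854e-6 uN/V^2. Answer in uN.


Step 1: Identify parameters.
eps0 = 8.854e-6 uN/V^2, A = 84839 um^2, V = 22 V, d = 7 um
Step 2: Compute V^2 = 22^2 = 484
Step 3: Compute d^2 = 7^2 = 49
Step 4: F = 0.5 * 8.854e-6 * 84839 * 484 / 49
F = 3.71 uN


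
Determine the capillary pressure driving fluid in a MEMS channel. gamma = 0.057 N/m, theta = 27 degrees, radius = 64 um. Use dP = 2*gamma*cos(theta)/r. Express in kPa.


Step 1: cos(27 deg) = 0.891
Step 2: Convert r to m: r = 64e-6 m
Step 3: dP = 2 * 0.057 * 0.891 / 64e-6 = 1587.1 Pa
Step 4: Convert Pa to kPa (divide by 1000).
dP = 1.59 kPa


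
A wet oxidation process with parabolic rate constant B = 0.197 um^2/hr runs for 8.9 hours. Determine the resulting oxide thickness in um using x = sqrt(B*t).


Step 1: Compute B*t = 0.197 * 8.9 = 1.7533
Step 2: x = sqrt(1.7533)
x = 1.324 um


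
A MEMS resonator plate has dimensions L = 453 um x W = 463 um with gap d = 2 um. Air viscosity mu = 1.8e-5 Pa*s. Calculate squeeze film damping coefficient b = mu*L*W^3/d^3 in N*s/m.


Step 1: Convert to SI.
L = 453e-6 m, W = 463e-6 m, d = 2e-6 m
Step 2: W^3 = (463e-6)^3 = 9.93e-11 m^3
Step 3: d^3 = (2e-6)^3 = 8.00e-18 m^3
Step 4: b = 1.8e-5 * 453e-6 * 9.93e-11 / 8.00e-18
b = 1.01e-01 N*s/m


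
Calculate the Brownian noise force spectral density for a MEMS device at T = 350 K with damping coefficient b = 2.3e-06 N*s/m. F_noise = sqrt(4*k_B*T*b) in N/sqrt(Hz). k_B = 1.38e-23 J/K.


Step 1: Compute 4 * k_B * T * b
= 4 * 1.38e-23 * 350 * 2.3e-06
= 4.4436e-26 N^2/Hz
Step 2: F_noise = sqrt(4.4436e-26)
F_noise = 2.11e-13 N/sqrt(Hz)


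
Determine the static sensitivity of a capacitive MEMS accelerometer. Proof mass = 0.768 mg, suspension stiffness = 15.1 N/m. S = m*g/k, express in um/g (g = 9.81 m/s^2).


Step 1: Convert mass: m = 0.768 mg = 7.68e-07 kg
Step 2: S = m * g / k = 7.68e-07 * 9.81 / 15.1
Step 3: S = 4.99e-07 m/g
Step 4: Convert to um/g: S = 0.499 um/g


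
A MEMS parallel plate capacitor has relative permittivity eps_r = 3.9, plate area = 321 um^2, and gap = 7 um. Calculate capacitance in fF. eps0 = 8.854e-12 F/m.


Step 1: Convert area to m^2: A = 321e-12 m^2
Step 2: Convert gap to m: d = 7e-6 m
Step 3: C = eps0 * eps_r * A / d
C = 8.854e-12 * 3.9 * 321e-12 / 7e-6
Step 4: Convert to fF (multiply by 1e15).
C = 1.58 fF


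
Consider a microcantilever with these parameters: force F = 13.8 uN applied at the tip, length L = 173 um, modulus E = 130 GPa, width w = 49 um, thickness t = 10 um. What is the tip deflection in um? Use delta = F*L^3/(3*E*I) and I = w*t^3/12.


Step 1: Calculate the second moment of area.
I = w * t^3 / 12 = 49 * 10^3 / 12 = 4083.3333 um^4
Step 2: Convert E to consistent units (1 GPa = 1000 uN/um^2).
E = 130 GPa = 130000 uN/um^2
Step 3: Calculate tip deflection.
delta = F * L^3 / (3 * E * I)
delta = 13.8 * 173^3 / (3 * 130000 * 4083.3333)
delta = 0.0449 um


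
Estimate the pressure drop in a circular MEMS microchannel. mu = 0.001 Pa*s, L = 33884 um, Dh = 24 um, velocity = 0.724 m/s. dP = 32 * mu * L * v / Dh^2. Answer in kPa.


Step 1: Convert to SI: L = 33884e-6 m, Dh = 24e-6 m
Step 2: dP = 32 * 0.001 * 33884e-6 * 0.724 / (24e-6)^2
Step 3: dP = 1362889.78 Pa
Step 4: Convert to kPa: dP = 1362.89 kPa


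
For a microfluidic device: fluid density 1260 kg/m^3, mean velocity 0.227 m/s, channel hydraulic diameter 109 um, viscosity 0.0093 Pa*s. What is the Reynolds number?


Step 1: Convert Dh to meters: Dh = 109e-6 m
Step 2: Re = rho * v * Dh / mu
Re = 1260 * 0.227 * 109e-6 / 0.0093
Re = 3.352


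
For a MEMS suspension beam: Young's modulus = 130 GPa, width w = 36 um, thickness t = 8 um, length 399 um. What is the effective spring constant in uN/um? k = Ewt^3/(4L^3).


Step 1: Convert E to consistent units (1 GPa = 1000 uN/um^2).
E = 130 GPa = 130000 uN/um^2
Step 2: Compute t^3 = 8^3 = 512
Step 3: Compute L^3 = 399^3 = 63521199
Step 4: k = 130000 * 36 * 512 / (4 * 63521199)
k = 9.4306 uN/um


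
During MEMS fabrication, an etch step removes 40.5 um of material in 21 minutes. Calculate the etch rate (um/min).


Step 1: Etch rate = depth / time
Step 2: rate = 40.5 / 21
rate = 1.929 um/min


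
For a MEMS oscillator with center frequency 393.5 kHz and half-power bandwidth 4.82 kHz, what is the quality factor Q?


Step 1: Q = f0 / bandwidth
Step 2: Q = 393.5 / 4.82
Q = 81.6


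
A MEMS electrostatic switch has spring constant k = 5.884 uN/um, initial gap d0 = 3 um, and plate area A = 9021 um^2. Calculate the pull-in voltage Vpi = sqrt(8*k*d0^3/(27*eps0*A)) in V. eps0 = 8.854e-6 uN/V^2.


Step 1: Compute numerator: 8 * k * d0^3 = 8 * 5.884 * 3^3 = 1270.944
Step 2: Compute denominator: 27 * eps0 * A = 27 * 8.854e-6 * 9021 = 2.156542
Step 3: Vpi = sqrt(1270.944 / 2.156542)
Vpi = 24.28 V


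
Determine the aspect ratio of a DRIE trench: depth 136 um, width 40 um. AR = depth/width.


Step 1: AR = depth / width
Step 2: AR = 136 / 40
AR = 3.4


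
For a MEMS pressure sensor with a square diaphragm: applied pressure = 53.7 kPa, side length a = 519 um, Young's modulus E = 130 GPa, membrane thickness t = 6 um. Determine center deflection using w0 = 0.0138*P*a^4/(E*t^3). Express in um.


Step 1: Convert pressure to compatible units (E is in GPa, so P in GPa).
P = 53.7 kPa = 53.7e-6 GPa
Step 2: Compute numerator: 0.0138 * P * a^4.
a^4 = 519^4 = 72555348321
numerator = 0.0138 * 53.7e-6 * 72555348321 = 5.376787e+04
Step 3: Compute denominator: E * t^3 = 130 * 6^3 = 28080
Step 4: w0 = numerator / denominator = 5.376787e+04 / 28080 = 1.9148 um
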